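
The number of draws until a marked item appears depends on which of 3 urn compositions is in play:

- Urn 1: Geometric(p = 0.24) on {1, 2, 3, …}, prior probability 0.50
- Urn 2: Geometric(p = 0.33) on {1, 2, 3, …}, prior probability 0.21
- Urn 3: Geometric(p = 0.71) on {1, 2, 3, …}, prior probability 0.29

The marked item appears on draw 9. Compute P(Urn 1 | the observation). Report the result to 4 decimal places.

P(component k | x) = π_k·f_k(x) / marginal(x), where marginal(x) = Σ_j π_j·f_j(x).
Component likelihoods at x = 9:
  f_1 = 0.0267128
  f_2 = 0.0134002
  f_3 = 3.55175e-05
Multiply by the mixture weights:
  π_1·f_1 = 0.50 × 0.0267128 = 0.0133564
  π_2·f_2 = 0.21 × 0.0134002 = 0.00281405
  π_3·f_3 = 0.29 × 3.55175e-05 = 1.03001e-05
Denominator: 0.0133564 + 0.00281405 + 1.03001e-05 = 0.0161808
P(Urn 1 | 9) = 0.0133564 / 0.0161808 ≈ 0.8255

0.8255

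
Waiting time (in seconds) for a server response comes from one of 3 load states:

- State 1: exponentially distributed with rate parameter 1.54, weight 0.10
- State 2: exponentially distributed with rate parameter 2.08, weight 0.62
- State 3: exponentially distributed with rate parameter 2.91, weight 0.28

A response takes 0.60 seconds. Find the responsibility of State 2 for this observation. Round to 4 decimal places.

The responsibility of component k is w_k f_k(x) divided by Σ_j w_j f_j(x).
Evaluate each component's likelihood at the observed value:
  p_1 = 1.54·e^(−1.54·0.60) = 1.54·e^(−0.9240) = 0.611269
  p_2 = 2.08·e^(−2.08·0.60) = 2.08·e^(−1.2480) = 0.597123
  p_3 = 2.91·e^(−2.91·0.60) = 2.91·e^(−1.7460) = 0.507709
Weight by the priors:
  w_1·p_1 = 0.10 × 0.611269 = 0.0611269
  w_2·p_2 = 0.62 × 0.597123 = 0.370216
  w_3·p_3 = 0.28 × 0.507709 = 0.142159
Denominator: 0.0611269 + 0.370216 + 0.142159 = 0.573502
So the posterior for State 2 is 0.370216 / 0.573502 ≈ 0.6455.

0.6455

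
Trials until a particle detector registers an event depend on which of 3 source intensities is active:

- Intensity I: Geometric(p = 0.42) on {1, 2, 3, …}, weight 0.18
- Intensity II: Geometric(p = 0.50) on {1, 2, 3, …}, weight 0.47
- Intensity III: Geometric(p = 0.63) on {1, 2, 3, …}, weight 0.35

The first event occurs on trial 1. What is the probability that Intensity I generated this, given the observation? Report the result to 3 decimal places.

0.142

Apply Bayes' rule: the posterior for each component is proportional to its prior times its likelihood at x.
Evaluate each component's likelihood at the observed value:
  L_I = 0.42·(1−0.42)^0 = 0.42·1 = 0.42
  L_II = 0.50·(1−0.50)^0 = 0.50·1 = 0.5
  L_III = 0.63·(1−0.63)^0 = 0.63·1 = 0.63
Unnormalised posteriors:
  P(Z=I)·L_I = 0.18 × 0.42 = 0.0756
  P(Z=II)·L_II = 0.47 × 0.5 = 0.235
  P(Z=III)·L_III = 0.35 × 0.63 = 0.2205
Evidence: 0.0756 + 0.235 + 0.2205 = 0.5311
So the posterior for Intensity I is 0.0756 / 0.5311 ≈ 0.142.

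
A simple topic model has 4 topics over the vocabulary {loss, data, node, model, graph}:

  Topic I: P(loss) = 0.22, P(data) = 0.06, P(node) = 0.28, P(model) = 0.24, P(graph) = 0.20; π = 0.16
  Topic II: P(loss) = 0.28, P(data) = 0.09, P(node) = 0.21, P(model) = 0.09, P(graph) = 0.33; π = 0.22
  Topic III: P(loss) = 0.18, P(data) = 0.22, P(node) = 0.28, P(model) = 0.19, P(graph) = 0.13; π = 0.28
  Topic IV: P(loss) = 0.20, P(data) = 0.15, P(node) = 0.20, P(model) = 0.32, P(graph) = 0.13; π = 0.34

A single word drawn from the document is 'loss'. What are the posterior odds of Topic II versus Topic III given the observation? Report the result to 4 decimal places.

1.2222

The posterior odds equal the prior odds times the likelihood ratio: (w_i/w_j)·(f_i(x)/f_j(x)).
Evaluate each component's likelihood at the observed value:
  f_I = P(loss | comp) = 0.22
  f_II = P(loss | comp) = 0.28
  f_III = P(loss | comp) = 0.18
  f_IV = P(loss | comp) = 0.20
0.0616 / 0.0504 ≈ 1.2222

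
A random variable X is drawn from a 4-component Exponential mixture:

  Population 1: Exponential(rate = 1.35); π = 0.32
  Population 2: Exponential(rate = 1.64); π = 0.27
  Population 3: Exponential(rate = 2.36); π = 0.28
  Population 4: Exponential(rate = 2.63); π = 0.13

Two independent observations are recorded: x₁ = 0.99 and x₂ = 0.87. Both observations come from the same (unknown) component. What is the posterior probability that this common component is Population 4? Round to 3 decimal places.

0.063

P(component k | x) = π_k·f_k(x) / marginal(x), where marginal(x) = Σ_j π_j·f_j(x).
Since both observations come from the same component, the likelihood for component k is f_k(x₁)·f_k(x₂).
  L_1 = [0.354731] × [0.417114] = 0.147963
  L_2 = [0.323388] × [0.393725] = 0.127326
  L_3 = [0.228153] × [0.302844] = 0.0690947
  L_4 = [0.194618] × [0.266837] = 0.0519314
Weight by the priors:
  π_1·L_1 = 0.32 × 0.147963 = 0.0473483
  π_2·L_2 = 0.27 × 0.127326 = 0.0343779
  π_3·L_3 = 0.28 × 0.0690947 = 0.0193465
  π_4·L_4 = 0.13 × 0.0519314 = 0.00675108
Denominator: 0.0473483 + 0.0343779 + 0.0193465 + 0.00675108 = 0.107824
So the posterior for Population 4 is 0.00675108 / 0.107824 ≈ 0.063.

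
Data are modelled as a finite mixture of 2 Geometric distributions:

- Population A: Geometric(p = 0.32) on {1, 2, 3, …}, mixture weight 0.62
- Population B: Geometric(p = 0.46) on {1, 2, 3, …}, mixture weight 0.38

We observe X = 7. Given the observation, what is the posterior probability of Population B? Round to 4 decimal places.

0.1810

P(component k | x) = π_k·f_k(x) / marginal(x), where marginal(x) = Σ_j π_j·f_j(x).
Geometric probabilities:
  p_A = 0.32·(1−0.32)^6 = 0.32·0.0988675 = 0.0316376
  p_B = 0.46·(1−0.46)^6 = 0.46·0.0247949 = 0.0114057
Weight by the priors:
  π_A·p_A = 0.62 × 0.0316376 = 0.0196153
  π_B·p_B = 0.38 × 0.0114057 = 0.00433415
Normaliser: 0.0196153 + 0.00433415 = 0.0239495
P(Population B | 7) ≈ 0.1810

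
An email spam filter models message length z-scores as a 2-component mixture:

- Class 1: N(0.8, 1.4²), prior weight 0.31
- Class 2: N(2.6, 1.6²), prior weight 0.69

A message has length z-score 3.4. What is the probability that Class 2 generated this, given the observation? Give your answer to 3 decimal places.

Posterior ∝ prior × likelihood, so P(k | x) ∝ π_k f_k(x); normalise over all components.
Component likelihoods at x = 3.4:
  f_1 = (1/(1.4·√(2π)))·exp(−(3.4−0.8)²/(2·1.4²)) = 0.284959·exp(-1.72449) = 0.0507979
  f_2 = (1/(1.6·√(2π)))·exp(−(3.4−2.6)²/(2·1.6²)) = 0.249339·exp(-0.12500) = 0.220041
Prior × likelihood for each component:
  π_1·f_1 = 0.31 × 0.0507979 = 0.0157473
  π_2·f_2 = 0.69 × 0.220041 = 0.151828
Normaliser: 0.0157473 + 0.151828 = 0.167576
Responsibility of Class 2: 0.151828 / 0.167576 ≈ 0.906

0.906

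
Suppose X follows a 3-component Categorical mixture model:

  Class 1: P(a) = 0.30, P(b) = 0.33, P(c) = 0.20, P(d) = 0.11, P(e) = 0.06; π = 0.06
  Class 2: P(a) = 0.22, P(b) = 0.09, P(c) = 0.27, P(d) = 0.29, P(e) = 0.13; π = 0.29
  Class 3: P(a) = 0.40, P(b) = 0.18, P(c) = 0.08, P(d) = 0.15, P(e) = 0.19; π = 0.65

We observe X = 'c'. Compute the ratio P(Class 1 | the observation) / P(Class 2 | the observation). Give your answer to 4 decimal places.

Since P(k|x) ∝ π_k f_k(x), the posterior odds are π_i f_i(x) / (π_j f_j(x)).
Component likelihoods at x = 'c':
  L_1 = 0.2
  L_2 = 0.27
  L_3 = 0.08
Posterior odds = (π_1·L_1) / (π_2·L_2) = (0.06·0.2) / (0.29·0.27) = 0.012 / 0.0783 ≈ 0.1533

0.1533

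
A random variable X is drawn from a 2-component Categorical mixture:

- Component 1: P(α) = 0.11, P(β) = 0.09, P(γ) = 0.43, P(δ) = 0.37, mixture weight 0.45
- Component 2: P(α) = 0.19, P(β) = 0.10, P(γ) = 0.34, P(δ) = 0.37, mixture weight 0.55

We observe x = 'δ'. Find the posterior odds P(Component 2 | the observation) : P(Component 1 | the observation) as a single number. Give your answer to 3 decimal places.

1.222

Since P(k|x) ∝ P(Z=k) f_k(x), the posterior odds are P(Z=i) f_i(x) / (P(Z=j) f_j(x)).
Evaluate each component's likelihood at the observed value:
  L_1 = P(δ | comp) = 0.37
  L_2 = P(δ | comp) = 0.37
Posterior odds = (P(Z=2)·L_2) / (P(Z=1)·L_1) = (0.55·0.37) / (0.45·0.37) = 0.2035 / 0.1665 ≈ 1.222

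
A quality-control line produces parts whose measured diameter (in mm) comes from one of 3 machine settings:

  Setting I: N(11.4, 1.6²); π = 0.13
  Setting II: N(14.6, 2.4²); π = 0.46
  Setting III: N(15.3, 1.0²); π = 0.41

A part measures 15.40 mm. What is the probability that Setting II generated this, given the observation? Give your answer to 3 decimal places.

0.306

By Bayes' theorem, P(k | x) = P(Z=k) f_k(x) / Σ_j P(Z=j) f_j(x).
Evaluate each component's likelihood at the observed value:
  f_I = 0.0109552
  f_II = 0.157243
  f_III = 0.396953
Prior × likelihood for each component:
  P(Z=I)·f_I = 0.13 × 0.0109552 = 0.00142417
  P(Z=II)·f_II = 0.46 × 0.157243 = 0.0723318
  P(Z=III)·f_III = 0.41 × 0.396953 = 0.162751
Sum: 0.00142417 + 0.0723318 + 0.162751 = 0.236507
P(Setting II | the observation) = 0.0723318 / 0.236507 ≈ 0.306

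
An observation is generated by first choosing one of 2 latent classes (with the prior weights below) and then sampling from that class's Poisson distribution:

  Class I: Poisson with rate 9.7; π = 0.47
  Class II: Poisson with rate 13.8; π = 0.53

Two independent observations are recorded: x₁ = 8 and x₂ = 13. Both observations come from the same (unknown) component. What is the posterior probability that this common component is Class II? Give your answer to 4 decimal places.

Apply Bayes' rule: the posterior for each component is proportional to its prior times its likelihood at x.
Since both observations come from the same component, the likelihood for component k is f_k(x₁)·f_k(x₂).
  f_I = [0.119123] × [0.0662363] = 0.00789028
  f_II = [0.0331321] × [0.10737] = 0.0035574
Multiply by the mixture weights:
  π_I·f_I = 0.47 × 0.00789028 = 0.00370843
  π_II·f_II = 0.53 × 0.0035574 = 0.00188542
Evidence: 0.00370843 + 0.00188542 = 0.00559385
Responsibility of Class II: 0.00188542 / 0.00559385 ≈ 0.3371

0.3371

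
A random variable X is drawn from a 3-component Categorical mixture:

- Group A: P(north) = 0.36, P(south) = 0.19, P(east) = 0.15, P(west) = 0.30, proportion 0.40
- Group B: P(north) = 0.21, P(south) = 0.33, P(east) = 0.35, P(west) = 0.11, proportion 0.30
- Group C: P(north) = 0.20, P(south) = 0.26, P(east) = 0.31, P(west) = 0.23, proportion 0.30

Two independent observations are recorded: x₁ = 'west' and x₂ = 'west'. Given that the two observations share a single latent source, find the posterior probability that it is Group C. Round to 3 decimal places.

The responsibility of component k is P(Z=k) f_k(x) divided by Σ_j P(Z=j) f_j(x).
Since both observations come from the same component, the likelihood for component k is f_k(x₁)·f_k(x₂).
  f_A = [P(west | comp) = 0.30] × [0.3] = 0.09
  f_B = [P(west | comp) = 0.11] × [0.11] = 0.0121
  f_C = [P(west | comp) = 0.23] × [0.23] = 0.0529
Multiply by the mixture weights:
  P(Z=A)·f_A = 0.40 × 0.09 = 0.036
  P(Z=B)·f_B = 0.30 × 0.0121 = 0.00363
  P(Z=C)·f_C = 0.30 × 0.0529 = 0.01587
Sum: 0.036 + 0.00363 + 0.01587 = 0.0555
P(Group C | x₁,x₂) = 0.01587 / 0.0555 ≈ 0.286

0.286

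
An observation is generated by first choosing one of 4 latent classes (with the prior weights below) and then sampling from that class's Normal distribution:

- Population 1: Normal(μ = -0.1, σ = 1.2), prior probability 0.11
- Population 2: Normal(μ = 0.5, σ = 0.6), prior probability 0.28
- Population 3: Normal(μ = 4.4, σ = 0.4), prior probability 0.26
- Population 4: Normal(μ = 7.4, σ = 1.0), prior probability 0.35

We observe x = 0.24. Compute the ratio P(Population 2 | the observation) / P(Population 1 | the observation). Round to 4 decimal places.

Since P(k|x) ∝ π_k f_k(x), the posterior odds are π_i f_i(x) / (π_j f_j(x)).
Normal densities:
  L_1 = (1/(1.2·√(2π)))·exp(−(0.24−-0.1)²/(2·1.2²)) = 0.332452·exp(-0.04014) = 0.319372
  L_2 = (1/(0.6·√(2π)))·exp(−(0.24−0.5)²/(2·0.6²)) = 0.664904·exp(-0.09389) = 0.605318
  L_3 = (1/(0.4·√(2π)))·exp(−(0.24−4.4)²/(2·0.4²)) = 0.997356·exp(-54.08000) = 3.2524e-24
  L_4 = (1/(1.0·√(2π)))·exp(−(0.24−7.4)²/(2·1.0²)) = 0.398942·exp(-25.63280) = 2.94257e-12
Posterior odds = (π_2·L_2) / (π_1·L_1) = (0.28·0.605318) / (0.11·0.319372) = 0.169489 / 0.0351309 ≈ 4.8245

4.8245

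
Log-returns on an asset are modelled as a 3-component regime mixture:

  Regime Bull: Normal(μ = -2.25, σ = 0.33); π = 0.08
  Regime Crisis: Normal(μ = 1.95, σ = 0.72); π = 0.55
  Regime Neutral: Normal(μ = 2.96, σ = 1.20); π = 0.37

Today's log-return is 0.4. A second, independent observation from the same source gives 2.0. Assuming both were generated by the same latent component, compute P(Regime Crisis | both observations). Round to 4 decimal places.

The responsibility of component k is w_k f_k(x) divided by Σ_j w_j f_j(x).
Since both observations come from the same component, the likelihood for component k is f_k(x₁)·f_k(x₂).
  f_Bull = [(1/(0.33·√(2π)))·exp(−(0.4−-2.25)²/(2·0.33²)) = 1.208916·exp(-32.24288) = 1.20085e-14] × [1.16323e-36] = 1.39687e-50
  f_Crisis = [(1/(0.72·√(2π)))·exp(−(0.4−1.95)²/(2·0.72²)) = 0.554087·exp(-2.31723) = 0.0546033] × [0.552752] = 0.0301821
  f_Neutral = [(1/(1.20·√(2π)))·exp(−(0.4−2.96)²/(2·1.20²)) = 0.332452·exp(-2.27556) = 0.034156] × [0.24141] = 0.0082456
Prior × likelihood for each component:
  w_Bull·f_Bull = 0.08 × 1.39687e-50 = 1.11749e-51
  w_Crisis·f_Crisis = 0.55 × 0.0301821 = 0.0166002
  w_Neutral·f_Neutral = 0.37 × 0.0082456 = 0.00305087
Evidence: 1.11749e-51 + 0.0166002 + 0.00305087 = 0.019651
P(Regime Crisis | x₁, x₂) ≈ 0.8447

0.8447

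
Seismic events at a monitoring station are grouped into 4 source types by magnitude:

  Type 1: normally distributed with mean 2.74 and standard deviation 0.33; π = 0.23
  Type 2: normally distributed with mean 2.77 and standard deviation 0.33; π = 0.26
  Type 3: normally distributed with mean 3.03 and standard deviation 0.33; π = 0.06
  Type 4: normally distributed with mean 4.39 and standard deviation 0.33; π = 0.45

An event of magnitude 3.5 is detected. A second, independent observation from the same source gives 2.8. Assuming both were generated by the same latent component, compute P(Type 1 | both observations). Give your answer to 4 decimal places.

P(component k | x) = P(Z=k)·f_k(x) / marginal(x), where marginal(x) = Σ_j P(Z=j)·f_j(x).
Since both observations come from the same component, the likelihood for component k is f_k(x₁)·f_k(x₂).
  L_1 = [(1/(0.33·√(2π)))·exp(−(3.5−2.74)²/(2·0.33²)) = 1.208916·exp(-2.65197) = 0.0852429] × [1.1891] = 0.101362
  L_2 = [(1/(0.33·√(2π)))·exp(−(3.5−2.77)²/(2·0.33²)) = 1.208916·exp(-2.44674) = 0.104662] × [1.20393] = 0.126006
  L_3 = [(1/(0.33·√(2π)))·exp(−(3.5−3.03)²/(2·0.33²)) = 1.208916·exp(-1.01423) = 0.43845] × [0.948229] = 0.415751
  L_4 = [(1/(0.33·√(2π)))·exp(−(3.5−4.39)²/(2·0.33²)) = 1.208916·exp(-3.63682) = 0.0318379] × [1.09989e-05] = 3.50182e-07
Multiply by the mixture weights:
  P(Z=1)·L_1 = 0.23 × 0.101362 = 0.0233133
  P(Z=2)·L_2 = 0.26 × 0.126006 = 0.0327616
  P(Z=3)·L_3 = 0.06 × 0.415751 = 0.0249451
  P(Z=4)·L_4 = 0.45 × 3.50182e-07 = 1.57582e-07
Marginal: 0.0233133 + 0.0327616 + 0.0249451 + 1.57582e-07 = 0.0810201
P(Type 1 | x) ≈ 0.2877

0.2877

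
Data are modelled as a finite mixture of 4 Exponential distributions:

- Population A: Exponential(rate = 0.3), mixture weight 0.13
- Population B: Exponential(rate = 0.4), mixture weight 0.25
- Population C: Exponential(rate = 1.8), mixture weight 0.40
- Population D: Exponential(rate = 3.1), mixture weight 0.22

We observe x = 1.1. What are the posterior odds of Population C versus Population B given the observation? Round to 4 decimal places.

1.5435

Since P(k|x) ∝ π_k f_k(x), the posterior odds are π_i f_i(x) / (π_j f_j(x)).
Evaluate each component's likelihood at the observed value:
  p_A = 0.3·e^(−0.3·1.1) = 0.3·e^(−0.3300) = 0.215677
  p_B = 0.4·e^(−0.4·1.1) = 0.4·e^(−0.4400) = 0.257615
  p_C = 1.8·e^(−1.8·1.1) = 1.8·e^(−1.9800) = 0.248525
  p_D = 3.1·e^(−3.1·1.1) = 3.1·e^(−3.4100) = 0.102428
0.0994099 / 0.0644036 ≈ 1.5435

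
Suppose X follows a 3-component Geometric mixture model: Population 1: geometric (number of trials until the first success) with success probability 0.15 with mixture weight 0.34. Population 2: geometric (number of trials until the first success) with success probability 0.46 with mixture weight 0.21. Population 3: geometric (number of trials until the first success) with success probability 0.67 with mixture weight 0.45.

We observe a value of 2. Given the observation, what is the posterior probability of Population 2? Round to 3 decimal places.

0.267

By Bayes' theorem, P(k | x) = w_k f_k(x) / Σ_j w_j f_j(x).
Evaluate each component's likelihood at the observed value:
  L_1 = 0.1275
  L_2 = 0.2484
  L_3 = 0.2211
Weight by the priors:
  w_1·L_1 = 0.34 × 0.1275 = 0.04335
  w_2·L_2 = 0.21 × 0.2484 = 0.052164
  w_3·L_3 = 0.45 × 0.2211 = 0.099495
Sum: 0.04335 + 0.052164 + 0.099495 = 0.195009
P(Population 2 | 2) = 0.052164 / 0.195009 ≈ 0.267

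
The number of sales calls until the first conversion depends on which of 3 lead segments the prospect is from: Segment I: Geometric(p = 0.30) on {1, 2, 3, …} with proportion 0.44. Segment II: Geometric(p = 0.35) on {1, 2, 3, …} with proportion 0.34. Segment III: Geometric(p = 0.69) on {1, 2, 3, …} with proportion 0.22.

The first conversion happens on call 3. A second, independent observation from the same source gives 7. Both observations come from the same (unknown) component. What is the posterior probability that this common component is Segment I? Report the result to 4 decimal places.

0.6308

P(component k | x) = π_k·f_k(x) / marginal(x), where marginal(x) = Σ_j π_j·f_j(x).
Since both observations come from the same component, the likelihood for component k is f_k(x₁)·f_k(x₂).
  p_I = [0.30·(1−0.30)^2 = 0.30·0.49 = 0.147] × [0.0352947] = 0.00518832
  p_II = [0.35·(1−0.35)^2 = 0.35·0.4225 = 0.147875] × [0.0263966] = 0.0039034
  p_III = [0.69·(1−0.69)^2 = 0.69·0.0961 = 0.066309] × [0.000612378] = 4.06061e-05
Unnormalised posteriors:
  π_I·p_I = 0.44 × 0.00518832 = 0.00228286
  π_II·p_II = 0.34 × 0.0039034 = 0.00132716
  π_III·p_III = 0.22 × 4.06061e-05 = 8.93335e-06
Marginal: 0.00228286 + 0.00132716 + 8.93335e-06 = 0.00361895
So the posterior for Segment I is 0.00228286 / 0.00361895 ≈ 0.6308.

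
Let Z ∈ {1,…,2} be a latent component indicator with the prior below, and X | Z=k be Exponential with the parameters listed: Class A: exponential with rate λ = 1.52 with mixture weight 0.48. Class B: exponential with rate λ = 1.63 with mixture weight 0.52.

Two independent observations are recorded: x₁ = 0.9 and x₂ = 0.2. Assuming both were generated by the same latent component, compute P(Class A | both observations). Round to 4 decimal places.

0.4753

The responsibility of component k is π_k f_k(x) divided by Σ_j π_j f_j(x).
Since both observations come from the same component, the likelihood for component k is f_k(x₁)·f_k(x₂).
  f_A = [0.387016] × [1.12155] = 0.434057
  f_B = [0.375905] × [1.17654] = 0.442268
Unnormalised posteriors:
  π_A·f_A = 0.48 × 0.434057 = 0.208347
  π_B·f_B = 0.52 × 0.442268 = 0.229979
Normaliser: 0.208347 + 0.229979 = 0.438327
P(Class A | x) = 0.208347 / 0.438327 ≈ 0.4753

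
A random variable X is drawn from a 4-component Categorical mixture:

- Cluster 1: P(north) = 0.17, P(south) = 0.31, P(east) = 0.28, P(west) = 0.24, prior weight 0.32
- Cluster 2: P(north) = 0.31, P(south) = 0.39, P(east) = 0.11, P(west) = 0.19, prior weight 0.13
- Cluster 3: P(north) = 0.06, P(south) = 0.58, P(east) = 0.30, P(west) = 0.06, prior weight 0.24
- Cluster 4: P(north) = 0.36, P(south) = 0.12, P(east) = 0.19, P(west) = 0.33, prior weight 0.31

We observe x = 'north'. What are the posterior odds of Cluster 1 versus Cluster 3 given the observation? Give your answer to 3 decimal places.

3.778

Posterior odds = (w_i f_i(x)) / (w_j f_j(x)); the normalising sum cancels.
Categorical probabilities:
  p_1 = P(north | comp) = 0.17
  p_2 = P(north | comp) = 0.31
  p_3 = P(north | comp) = 0.06
  p_4 = P(north | comp) = 0.36
0.0544 / 0.0144 ≈ 3.778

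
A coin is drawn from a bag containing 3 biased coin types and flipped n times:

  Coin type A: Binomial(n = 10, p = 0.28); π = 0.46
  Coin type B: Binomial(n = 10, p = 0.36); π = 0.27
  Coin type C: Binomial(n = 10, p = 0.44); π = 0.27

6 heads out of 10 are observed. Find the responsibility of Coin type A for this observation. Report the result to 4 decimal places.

0.1698

Apply Bayes' rule: the posterior for each component is proportional to its prior times its likelihood at x.
Evaluate each component's likelihood at the observed value:
  f_A = 0.0271955
  f_B = 0.0766927
  f_C = 0.149861
Prior × likelihood for each component:
  P(Z=A)·f_A = 0.46 × 0.0271955 = 0.0125099
  P(Z=B)·f_B = 0.27 × 0.0766927 = 0.020707
  P(Z=C)·f_C = 0.27 × 0.149861 = 0.0404624
Evidence: 0.0125099 + 0.020707 + 0.0404624 = 0.0736793
P(Coin type A | data) = 0.0125099 / 0.0736793 ≈ 0.1698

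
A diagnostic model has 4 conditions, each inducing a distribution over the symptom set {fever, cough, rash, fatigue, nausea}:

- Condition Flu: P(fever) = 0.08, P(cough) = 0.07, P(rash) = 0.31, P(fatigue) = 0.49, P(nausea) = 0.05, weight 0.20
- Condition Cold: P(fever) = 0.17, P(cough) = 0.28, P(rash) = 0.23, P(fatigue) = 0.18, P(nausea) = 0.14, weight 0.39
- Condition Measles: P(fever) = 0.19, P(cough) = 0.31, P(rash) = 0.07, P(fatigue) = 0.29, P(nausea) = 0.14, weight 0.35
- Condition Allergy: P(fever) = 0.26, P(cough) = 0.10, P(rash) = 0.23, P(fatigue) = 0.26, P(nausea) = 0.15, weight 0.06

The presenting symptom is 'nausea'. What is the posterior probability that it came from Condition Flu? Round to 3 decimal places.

0.082

Posterior ∝ prior × likelihood, so P(k | x) ∝ P(Z=k) f_k(x); normalise over all components.
Evaluate each component's likelihood at the observed value:
  f_Flu = P(nausea | comp) = 0.05
  f_Cold = P(nausea | comp) = 0.14
  f_Measles = P(nausea | comp) = 0.14
  f_Allergy = P(nausea | comp) = 0.15
Prior × likelihood for each component:
  P(Z=Flu)·f_Flu = 0.20 × 0.05 = 0.01
  P(Z=Cold)·f_Cold = 0.39 × 0.14 = 0.0546
  P(Z=Measles)·f_Measles = 0.35 × 0.14 = 0.049
  P(Z=Allergy)·f_Allergy = 0.06 × 0.15 = 0.009
Marginal: 0.01 + 0.0546 + 0.049 + 0.009 = 0.1226
P(Condition Flu | the observation) = 0.01 / 0.1226 ≈ 0.082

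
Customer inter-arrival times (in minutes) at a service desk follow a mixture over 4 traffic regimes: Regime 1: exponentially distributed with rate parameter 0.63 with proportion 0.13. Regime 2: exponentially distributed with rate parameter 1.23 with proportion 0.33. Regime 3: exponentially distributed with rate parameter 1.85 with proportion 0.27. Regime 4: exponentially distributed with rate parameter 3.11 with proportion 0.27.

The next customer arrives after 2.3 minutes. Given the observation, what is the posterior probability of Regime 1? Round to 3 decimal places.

0.377

Apply Bayes' rule: the posterior for each component is proportional to its prior times its likelihood at x.
Exponential densities:
  p_1 = 0.147927
  p_2 = 0.0726584
  p_3 = 0.0262572
  p_4 = 0.00243362
Multiply by the mixture weights:
  w_1·p_1 = 0.13 × 0.147927 = 0.0192305
  w_2·p_2 = 0.33 × 0.0726584 = 0.0239773
  w_3·p_3 = 0.27 × 0.0262572 = 0.00708945
  w_4·p_4 = 0.27 × 0.00243362 = 0.000657076
Marginal: 0.0192305 + 0.0239773 + 0.00708945 + 0.000657076 = 0.0509543
So the posterior for Regime 1 is 0.0192305 / 0.0509543 ≈ 0.377.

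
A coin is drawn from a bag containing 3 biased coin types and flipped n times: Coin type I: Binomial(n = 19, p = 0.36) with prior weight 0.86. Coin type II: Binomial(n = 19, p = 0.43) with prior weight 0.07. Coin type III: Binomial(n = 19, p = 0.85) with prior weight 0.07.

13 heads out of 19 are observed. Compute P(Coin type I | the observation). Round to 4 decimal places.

0.4228

The responsibility of component k is π_k f_k(x) divided by Σ_j π_j f_j(x).
Component likelihoods at x = 13 heads out of 19:
  L_I = C(19,13)·0.36^13·0.64^6 = 27132·1.70582e-06·0.0687195 = 0.00318049
  L_II = C(19,13)·0.43^13·0.57^6 = 27132·1.71826e-05·0.0342964 = 0.015989
  L_III = C(19,13)·0.85^13·0.15^6 = 27132·0.120905·1.13906e-05 = 0.0373659
Weight by the priors:
  π_I·L_I = 0.86 × 0.00318049 = 0.00273522
  π_II·L_II = 0.07 × 0.015989 = 0.00111923
  π_III·L_III = 0.07 × 0.0373659 = 0.00261561
Marginal: 0.00273522 + 0.00111923 + 0.00261561 = 0.00647006
P(Coin type I | data) = 0.00273522 / 0.00647006 ≈ 0.4228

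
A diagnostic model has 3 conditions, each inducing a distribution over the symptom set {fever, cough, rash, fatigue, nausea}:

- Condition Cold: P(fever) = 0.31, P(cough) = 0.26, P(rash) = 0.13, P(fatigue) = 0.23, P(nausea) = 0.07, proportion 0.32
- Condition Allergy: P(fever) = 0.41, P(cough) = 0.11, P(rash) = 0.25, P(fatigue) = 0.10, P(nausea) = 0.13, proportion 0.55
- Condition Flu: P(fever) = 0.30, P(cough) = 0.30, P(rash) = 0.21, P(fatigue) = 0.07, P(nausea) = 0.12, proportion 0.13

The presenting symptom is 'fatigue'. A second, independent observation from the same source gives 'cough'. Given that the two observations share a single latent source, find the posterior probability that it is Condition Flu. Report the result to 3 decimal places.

By Bayes' theorem, P(k | x) = P(Z=k) f_k(x) / Σ_j P(Z=j) f_j(x).
Since both observations come from the same component, the likelihood for component k is f_k(x₁)·f_k(x₂).
  p_Cold = [0.23] × [0.26] = 0.0598
  p_Allergy = [0.1] × [0.11] = 0.011
  p_Flu = [0.07] × [0.3] = 0.021
Weight by the priors:
  P(Z=Cold)·p_Cold = 0.32 × 0.0598 = 0.019136
  P(Z=Allergy)·p_Allergy = 0.55 × 0.011 = 0.00605
  P(Z=Flu)·p_Flu = 0.13 × 0.021 = 0.00273
Normaliser: 0.019136 + 0.00605 + 0.00273 = 0.027916
Responsibility of Condition Flu: 0.00273 / 0.027916 ≈ 0.098

0.098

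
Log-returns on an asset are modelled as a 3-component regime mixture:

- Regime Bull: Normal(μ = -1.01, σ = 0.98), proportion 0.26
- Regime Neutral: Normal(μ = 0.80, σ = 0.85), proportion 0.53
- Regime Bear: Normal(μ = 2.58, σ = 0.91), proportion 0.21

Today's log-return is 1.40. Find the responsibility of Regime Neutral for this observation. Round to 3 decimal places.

The responsibility of component k is π_k f_k(x) divided by Σ_j π_j f_j(x).
Evaluate each component's likelihood at the observed value:
  L_Bull = (1/(0.98·√(2π)))·exp(−(1.40−-1.01)²/(2·0.98²)) = 0.407084·exp(-3.02379) = 0.019791
  L_Neutral = (1/(0.85·√(2π)))·exp(−(1.40−0.80)²/(2·0.85²)) = 0.469344·exp(-0.24913) = 0.365842
  L_Bear = (1/(0.91·√(2π)))·exp(−(1.40−2.58)²/(2·0.91²)) = 0.438398·exp(-0.84072) = 0.189125
Prior × likelihood for each component:
  π_Bull·L_Bull = 0.26 × 0.019791 = 0.00514566
  π_Neutral·L_Neutral = 0.53 × 0.365842 = 0.193896
  π_Bear·L_Bear = 0.21 × 0.189125 = 0.0397162
Normaliser: 0.00514566 + 0.193896 + 0.0397162 = 0.238758
P(Regime Neutral | the observation) ≈ 0.812

0.812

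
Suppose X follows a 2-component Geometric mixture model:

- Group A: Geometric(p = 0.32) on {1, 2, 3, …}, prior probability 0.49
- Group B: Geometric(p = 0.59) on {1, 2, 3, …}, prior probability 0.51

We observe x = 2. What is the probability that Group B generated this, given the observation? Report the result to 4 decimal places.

Apply Bayes' rule: the posterior for each component is proportional to its prior times its likelihood at x.
Geometric probabilities:
  p_A = 0.32·(1−0.32)^1 = 0.32·0.68 = 0.2176
  p_B = 0.59·(1−0.59)^1 = 0.59·0.41 = 0.2419
Weight by the priors:
  P(Z=A)·p_A = 0.49 × 0.2176 = 0.106624
  P(Z=B)·p_B = 0.51 × 0.2419 = 0.123369
Denominator: 0.106624 + 0.123369 = 0.229993
P(Group B | x) ≈ 0.5364

0.5364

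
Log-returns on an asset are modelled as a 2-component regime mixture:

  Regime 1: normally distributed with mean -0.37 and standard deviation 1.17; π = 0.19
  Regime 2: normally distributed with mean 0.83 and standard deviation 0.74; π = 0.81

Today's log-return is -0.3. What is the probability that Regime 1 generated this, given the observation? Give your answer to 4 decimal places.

P(component k | x) = P(Z=k)·f_k(x) / marginal(x), where marginal(x) = Σ_j P(Z=j)·f_j(x).
Component likelihoods at x = -0.3:
  p_1 = (1/(1.17·√(2π)))·exp(−(-0.3−-0.37)²/(2·1.17²)) = 0.340976·exp(-0.00179) = 0.340367
  p_2 = (1/(0.74·√(2π)))·exp(−(-0.3−0.83)²/(2·0.74²)) = 0.539111·exp(-1.16591) = 0.168009
Multiply by the mixture weights:
  P(Z=1)·p_1 = 0.19 × 0.340367 = 0.0646697
  P(Z=2)·p_2 = 0.81 × 0.168009 = 0.136087
Denominator: 0.0646697 + 0.136087 = 0.200757
P(Regime 1 | the observation) ≈ 0.3221

0.3221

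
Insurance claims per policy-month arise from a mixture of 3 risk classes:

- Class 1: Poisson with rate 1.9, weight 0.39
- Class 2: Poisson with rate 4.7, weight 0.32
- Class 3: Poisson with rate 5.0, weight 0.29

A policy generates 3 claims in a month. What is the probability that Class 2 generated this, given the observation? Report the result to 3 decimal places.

0.319

P(component k | x) = P(Z=k)·f_k(x) / marginal(x), where marginal(x) = Σ_j P(Z=j)·f_j(x).
Component likelihoods at x = 3 claims:
  L_1 = e^(−1.9)·1.9^3/3! = 0.170982
  L_2 = e^(−4.7)·4.7^3/3! = 0.157383
  L_3 = e^(−5.0)·5.0^3/3! = 0.140374
Weight by the priors:
  P(Z=1)·L_1 = 0.39 × 0.170982 = 0.0666829
  P(Z=2)·L_2 = 0.32 × 0.157383 = 0.0503626
  P(Z=3)·L_3 = 0.29 × 0.140374 = 0.0407084
Sum: 0.0666829 + 0.0503626 + 0.0407084 = 0.157754
P(Class 2 | x) ≈ 0.319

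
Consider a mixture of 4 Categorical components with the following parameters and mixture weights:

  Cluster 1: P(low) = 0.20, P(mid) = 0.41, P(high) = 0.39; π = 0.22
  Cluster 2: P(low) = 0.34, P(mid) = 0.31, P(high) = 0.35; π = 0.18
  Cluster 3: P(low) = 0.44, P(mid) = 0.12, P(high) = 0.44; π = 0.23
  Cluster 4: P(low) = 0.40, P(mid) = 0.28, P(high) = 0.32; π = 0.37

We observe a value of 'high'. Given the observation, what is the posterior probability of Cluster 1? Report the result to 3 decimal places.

Apply Bayes' rule: the posterior for each component is proportional to its prior times its likelihood at x.
Evaluate each component's likelihood at the observed value:
  p_1 = P(high | comp) = 0.39
  p_2 = P(high | comp) = 0.35
  p_3 = P(high | comp) = 0.44
  p_4 = P(high | comp) = 0.32
Prior × likelihood for each component:
  π_1·p_1 = 0.22 × 0.39 = 0.0858
  π_2·p_2 = 0.18 × 0.35 = 0.063
  π_3·p_3 = 0.23 × 0.44 = 0.1012
  π_4·p_4 = 0.37 × 0.32 = 0.1184
Marginal: 0.0858 + 0.063 + 0.1012 + 0.1184 = 0.3684
P(Cluster 1 | 'high') = 0.0858 / 0.3684 ≈ 0.233

0.233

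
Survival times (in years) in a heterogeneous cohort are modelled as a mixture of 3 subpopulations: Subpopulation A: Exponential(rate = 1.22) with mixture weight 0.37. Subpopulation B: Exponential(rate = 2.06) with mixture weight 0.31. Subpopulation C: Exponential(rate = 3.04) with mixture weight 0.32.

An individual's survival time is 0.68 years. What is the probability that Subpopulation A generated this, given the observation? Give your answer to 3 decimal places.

Apply Bayes' rule: the posterior for each component is proportional to its prior times its likelihood at x.
Component likelihoods at x = 0.68 years:
  L_A = 1.22·e^(−1.22·0.68) = 1.22·e^(−0.8296) = 0.532193
  L_B = 2.06·e^(−2.06·0.68) = 2.06·e^(−1.4008) = 0.507584
  L_C = 3.04·e^(−3.04·0.68) = 3.04·e^(−2.0672) = 0.38468
Multiply by the mixture weights:
  π_A·L_A = 0.37 × 0.532193 = 0.196911
  π_B·L_B = 0.31 × 0.507584 = 0.157351
  π_C·L_C = 0.32 × 0.38468 = 0.123098
Normaliser: 0.196911 + 0.157351 + 0.123098 = 0.47736
P(Subpopulation A | the observation) ≈ 0.413

0.413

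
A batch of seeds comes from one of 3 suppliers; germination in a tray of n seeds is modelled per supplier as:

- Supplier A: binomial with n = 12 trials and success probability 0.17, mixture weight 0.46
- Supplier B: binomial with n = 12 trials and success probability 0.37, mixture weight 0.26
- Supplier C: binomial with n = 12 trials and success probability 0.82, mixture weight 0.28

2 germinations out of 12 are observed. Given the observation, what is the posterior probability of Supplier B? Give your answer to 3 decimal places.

0.145

P(component k | x) = π_k·f_k(x) / marginal(x), where marginal(x) = Σ_j π_j·f_j(x).
Evaluate each component's likelihood at the observed value:
  f_A = C(12,2)·0.17^2·0.83^10 = 66·0.0289·0.15516 = 0.295953
  f_B = C(12,2)·0.37^2·0.63^10 = 66·0.1369·0.0098493 = 0.0889924
  f_C = C(12,2)·0.82^2·0.18^10 = 66·0.6724·3.57047e-08 = 1.58452e-06
Weight by the priors:
  π_A·f_A = 0.46 × 0.295953 = 0.136138
  π_B·f_B = 0.26 × 0.0889924 = 0.023138
  π_C·f_C = 0.28 × 1.58452e-06 = 4.43665e-07
Normaliser: 0.136138 + 0.023138 + 4.43665e-07 = 0.159277
Responsibility of Supplier B: 0.023138 / 0.159277 ≈ 0.145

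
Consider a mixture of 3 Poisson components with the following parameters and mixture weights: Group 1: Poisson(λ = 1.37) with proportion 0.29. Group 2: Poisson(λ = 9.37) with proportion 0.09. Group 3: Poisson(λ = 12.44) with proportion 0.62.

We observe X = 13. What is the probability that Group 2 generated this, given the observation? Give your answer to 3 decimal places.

0.073

P(component k | x) = π_k·f_k(x) / marginal(x), where marginal(x) = Σ_j π_j·f_j(x).
Evaluate each component's likelihood at the observed value:
  f_1 = e^(−1.37)·1.37^13/13! = 2.44401e-09
  f_2 = e^(−9.37)·9.37^13/13! = 0.0587483
  f_3 = e^(−12.44)·12.44^13/13! = 0.108583
Multiply by the mixture weights:
  π_1·f_1 = 0.29 × 2.44401e-09 = 7.08764e-10
  π_2·f_2 = 0.09 × 0.0587483 = 0.00528734
  π_3·f_3 = 0.62 × 0.108583 = 0.0673214
Evidence: 7.08764e-10 + 0.00528734 + 0.0673214 = 0.0726087
So the posterior for Group 2 is 0.00528734 / 0.0726087 ≈ 0.073.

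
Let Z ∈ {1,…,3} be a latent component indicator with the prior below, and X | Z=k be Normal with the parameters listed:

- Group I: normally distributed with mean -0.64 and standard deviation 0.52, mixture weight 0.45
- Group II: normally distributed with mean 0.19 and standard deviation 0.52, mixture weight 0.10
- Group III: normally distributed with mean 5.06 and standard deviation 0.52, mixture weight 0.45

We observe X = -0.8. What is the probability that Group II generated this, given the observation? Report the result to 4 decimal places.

0.0366

By Bayes' theorem, P(k | x) = w_k f_k(x) / Σ_j w_j f_j(x).
Component likelihoods at x = -0.8:
  f_I = 0.731726
  f_II = 0.125265
  f_III = 2.03316e-28
Unnormalised posteriors:
  w_I·f_I = 0.45 × 0.731726 = 0.329277
  w_II·f_II = 0.10 × 0.125265 = 0.0125265
  w_III·f_III = 0.45 × 2.03316e-28 = 9.1492e-29
Denominator: 0.329277 + 0.0125265 + 9.1492e-29 = 0.341803
P(Group II | the observation) = 0.0125265 / 0.341803 ≈ 0.0366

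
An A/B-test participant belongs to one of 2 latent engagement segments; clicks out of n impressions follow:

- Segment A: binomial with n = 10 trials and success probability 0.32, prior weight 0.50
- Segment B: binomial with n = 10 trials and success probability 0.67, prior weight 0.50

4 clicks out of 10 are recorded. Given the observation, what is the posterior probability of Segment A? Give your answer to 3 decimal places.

0.799

The responsibility of component k is w_k f_k(x) divided by Σ_j w_j f_j(x).
Component likelihoods at x = 4 clicks out of 10:
  L_A = C(10,4)·0.32^4·0.68^6 = 210·0.0104858·0.0988675 = 0.217707
  L_B = C(10,4)·0.67^4·0.33^6 = 210·0.201511·0.00129147 = 0.0546515
Multiply by the mixture weights:
  w_A·L_A = 0.50 × 0.217707 = 0.108854
  w_B·L_B = 0.50 × 0.0546515 = 0.0273258
Normaliser: 0.108854 + 0.0273258 = 0.136179
P(Segment A | x) ≈ 0.799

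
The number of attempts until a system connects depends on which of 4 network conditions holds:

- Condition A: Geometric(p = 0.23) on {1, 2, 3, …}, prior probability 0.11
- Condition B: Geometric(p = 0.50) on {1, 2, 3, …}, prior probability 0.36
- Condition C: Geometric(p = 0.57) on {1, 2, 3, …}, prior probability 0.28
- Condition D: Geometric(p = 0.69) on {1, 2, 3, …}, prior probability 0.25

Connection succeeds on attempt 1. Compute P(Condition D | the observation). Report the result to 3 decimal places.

By Bayes' theorem, P(k | x) = π_k f_k(x) / Σ_j π_j f_j(x).
Component likelihoods at x = 1:
  L_A = 0.23·(1−0.23)^0 = 0.23·1 = 0.23
  L_B = 0.50·(1−0.50)^0 = 0.50·1 = 0.5
  L_C = 0.57·(1−0.57)^0 = 0.57·1 = 0.57
  L_D = 0.69·(1−0.69)^0 = 0.69·1 = 0.69
Multiply by the mixture weights:
  π_A·L_A = 0.11 × 0.23 = 0.0253
  π_B·L_B = 0.36 × 0.5 = 0.18
  π_C·L_C = 0.28 × 0.57 = 0.1596
  π_D·L_D = 0.25 × 0.69 = 0.1725
Sum: 0.0253 + 0.18 + 0.1596 + 0.1725 = 0.5374
P(Condition D | data) ≈ 0.321

0.321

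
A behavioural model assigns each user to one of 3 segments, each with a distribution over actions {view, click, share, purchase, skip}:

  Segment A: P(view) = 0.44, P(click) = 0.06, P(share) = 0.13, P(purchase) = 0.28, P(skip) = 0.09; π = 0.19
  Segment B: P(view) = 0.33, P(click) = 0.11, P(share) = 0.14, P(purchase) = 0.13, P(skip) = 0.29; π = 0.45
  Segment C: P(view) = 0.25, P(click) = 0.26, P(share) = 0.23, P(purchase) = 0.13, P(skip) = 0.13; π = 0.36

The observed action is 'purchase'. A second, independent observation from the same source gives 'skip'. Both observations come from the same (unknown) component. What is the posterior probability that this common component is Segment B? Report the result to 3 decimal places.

P(component k | x) = π_k·f_k(x) / marginal(x), where marginal(x) = Σ_j π_j·f_j(x).
Since both observations come from the same component, the likelihood for component k is f_k(x₁)·f_k(x₂).
  f_A = [0.28] × [0.09] = 0.0252
  f_B = [0.13] × [0.29] = 0.0377
  f_C = [0.13] × [0.13] = 0.0169
Weight by the priors:
  π_A·f_A = 0.19 × 0.0252 = 0.004788
  π_B·f_B = 0.45 × 0.0377 = 0.016965
  π_C·f_C = 0.36 × 0.0169 = 0.006084
Normaliser: 0.004788 + 0.016965 + 0.006084 = 0.027837
P(Segment B | x) ≈ 0.609

0.609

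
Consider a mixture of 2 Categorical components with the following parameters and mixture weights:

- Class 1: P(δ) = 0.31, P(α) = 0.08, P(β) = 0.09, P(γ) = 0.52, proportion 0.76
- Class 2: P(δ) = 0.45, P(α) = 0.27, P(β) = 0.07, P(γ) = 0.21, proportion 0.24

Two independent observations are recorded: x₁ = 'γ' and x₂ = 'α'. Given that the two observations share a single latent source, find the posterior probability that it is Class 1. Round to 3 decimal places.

Apply Bayes' rule: the posterior for each component is proportional to its prior times its likelihood at x.
Since both observations come from the same component, the likelihood for component k is f_k(x₁)·f_k(x₂).
  p_1 = [0.52] × [0.08] = 0.0416
  p_2 = [0.21] × [0.27] = 0.0567
Multiply by the mixture weights:
  π_1·p_1 = 0.76 × 0.0416 = 0.031616
  π_2·p_2 = 0.24 × 0.0567 = 0.013608
Marginal: 0.031616 + 0.013608 = 0.045224
P(Class 1 | x₁, x₂) = 0.031616 / 0.045224 ≈ 0.699

0.699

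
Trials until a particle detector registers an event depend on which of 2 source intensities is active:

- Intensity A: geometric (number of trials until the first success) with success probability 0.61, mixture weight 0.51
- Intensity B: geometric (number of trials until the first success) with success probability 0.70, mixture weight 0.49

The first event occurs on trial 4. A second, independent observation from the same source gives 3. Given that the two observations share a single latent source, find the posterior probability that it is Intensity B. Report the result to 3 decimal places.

0.254

Posterior ∝ prior × likelihood, so P(k | x) ∝ π_k f_k(x); normalise over all components.
Since both observations come from the same component, the likelihood for component k is f_k(x₁)·f_k(x₂).
  f_A = [0.0361846] × [0.092781] = 0.00335724
  f_B = [0.0189] × [0.063] = 0.0011907
Weight by the priors:
  π_A·f_A = 0.51 × 0.00335724 = 0.00171219
  π_B·f_B = 0.49 × 0.0011907 = 0.000583443
Denominator: 0.00171219 + 0.000583443 = 0.00229564
So the posterior for Intensity B is 0.000583443 / 0.00229564 ≈ 0.254.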